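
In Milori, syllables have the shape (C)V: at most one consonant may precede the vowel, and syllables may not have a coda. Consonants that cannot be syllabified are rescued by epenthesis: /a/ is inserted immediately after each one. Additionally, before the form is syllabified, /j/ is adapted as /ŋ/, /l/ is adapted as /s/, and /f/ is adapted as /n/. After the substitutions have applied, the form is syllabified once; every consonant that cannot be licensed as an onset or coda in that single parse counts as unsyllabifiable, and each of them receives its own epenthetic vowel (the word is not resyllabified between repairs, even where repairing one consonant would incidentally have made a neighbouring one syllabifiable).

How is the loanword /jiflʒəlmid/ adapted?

Substitution: /j/ → /ŋ/, /f/ → /n/, /l/ → /s/, giving /ŋinsʒəsmid/.
Under (C)V, the unsyllabifiable consonants are /n/, /s/, /s/, /d/ (no codas are permitted; onsets are limited to one consonant).
Epenthesis after each stranded consonant: /n/ → /na/, /s/ → /sa/, /s/ → /sa/, /d/ → /da/.

ŋinasaʒəsamida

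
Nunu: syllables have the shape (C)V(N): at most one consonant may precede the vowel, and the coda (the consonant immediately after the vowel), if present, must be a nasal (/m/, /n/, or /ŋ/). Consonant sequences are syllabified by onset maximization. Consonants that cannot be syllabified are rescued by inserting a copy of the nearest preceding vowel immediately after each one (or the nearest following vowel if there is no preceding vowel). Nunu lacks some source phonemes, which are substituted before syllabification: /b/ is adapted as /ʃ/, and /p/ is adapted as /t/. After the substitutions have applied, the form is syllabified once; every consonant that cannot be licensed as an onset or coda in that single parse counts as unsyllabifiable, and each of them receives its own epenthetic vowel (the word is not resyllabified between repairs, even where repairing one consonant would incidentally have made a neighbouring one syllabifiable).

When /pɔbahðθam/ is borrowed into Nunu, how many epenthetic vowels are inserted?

After substitution the input is /tɔʃahðθam/.
The unsyllabifiable consonants are /h/, /ð/; each receives one epenthetic vowel.

2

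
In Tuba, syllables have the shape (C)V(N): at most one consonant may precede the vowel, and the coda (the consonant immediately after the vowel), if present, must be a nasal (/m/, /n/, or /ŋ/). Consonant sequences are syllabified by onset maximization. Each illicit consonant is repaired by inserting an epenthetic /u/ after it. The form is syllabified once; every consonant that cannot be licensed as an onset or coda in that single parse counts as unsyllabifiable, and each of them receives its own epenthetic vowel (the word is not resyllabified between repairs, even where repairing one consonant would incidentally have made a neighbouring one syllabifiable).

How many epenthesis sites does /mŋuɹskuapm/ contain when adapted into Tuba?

5

The unsyllabifiable consonants are /m/, /ɹ/, /s/, /p/, /m/; each receives one epenthetic vowel.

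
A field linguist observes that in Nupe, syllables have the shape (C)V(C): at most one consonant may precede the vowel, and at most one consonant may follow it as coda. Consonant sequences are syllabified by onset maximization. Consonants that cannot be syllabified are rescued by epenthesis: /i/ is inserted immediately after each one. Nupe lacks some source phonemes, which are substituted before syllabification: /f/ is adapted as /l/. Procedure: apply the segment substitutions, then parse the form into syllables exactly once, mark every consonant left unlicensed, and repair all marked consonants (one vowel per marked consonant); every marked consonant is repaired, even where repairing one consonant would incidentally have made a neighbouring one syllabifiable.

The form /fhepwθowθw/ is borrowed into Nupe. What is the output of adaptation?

lihepwiθowθiwi

Substitution: /f/ → /l/, giving /lhepwθowθw/.
The consonants /l/, /w/, /θ/, /w/ cannot be parsed into a legal (C)V(C) syllable (at most one coda consonant is licensed; onsets are limited to one consonant).
Epenthesis after each stranded consonant: /l/ → /li/, /w/ → /wi/, /θ/ → /θi/, /w/ → /wi/.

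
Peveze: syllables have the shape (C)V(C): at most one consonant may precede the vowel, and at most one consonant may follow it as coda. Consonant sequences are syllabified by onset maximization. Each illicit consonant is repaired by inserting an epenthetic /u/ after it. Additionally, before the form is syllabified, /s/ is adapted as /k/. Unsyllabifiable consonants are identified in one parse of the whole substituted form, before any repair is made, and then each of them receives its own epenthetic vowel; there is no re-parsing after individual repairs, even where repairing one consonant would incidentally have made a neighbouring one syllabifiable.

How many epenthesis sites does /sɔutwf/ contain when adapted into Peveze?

2

After substitution the input is /kɔutwf/.
The unsyllabifiable consonants are /w/, /f/; each receives one epenthetic vowel.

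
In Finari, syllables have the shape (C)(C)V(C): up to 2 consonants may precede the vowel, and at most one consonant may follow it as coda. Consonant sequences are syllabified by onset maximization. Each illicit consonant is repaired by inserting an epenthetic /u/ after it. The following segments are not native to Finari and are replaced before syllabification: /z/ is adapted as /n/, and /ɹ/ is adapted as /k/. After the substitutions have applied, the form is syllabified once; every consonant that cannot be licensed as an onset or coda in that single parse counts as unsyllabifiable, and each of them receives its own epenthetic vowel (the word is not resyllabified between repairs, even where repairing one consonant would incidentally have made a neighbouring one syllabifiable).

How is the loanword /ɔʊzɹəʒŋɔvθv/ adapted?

Substitution: /z/ → /n/, /ɹ/ → /k/, giving /ɔʊnkəʒŋɔvθv/.
Under (C)(C)V(C), the unsyllabifiable consonants are /θ/, /v/ (at most one coda consonant is licensed; onsets may contain at most 2 consonants).
Inserting the epenthetic vowel yields /θ/ → /θu/, /v/ → /vu/.

ɔʊnkəʒŋɔvθuvu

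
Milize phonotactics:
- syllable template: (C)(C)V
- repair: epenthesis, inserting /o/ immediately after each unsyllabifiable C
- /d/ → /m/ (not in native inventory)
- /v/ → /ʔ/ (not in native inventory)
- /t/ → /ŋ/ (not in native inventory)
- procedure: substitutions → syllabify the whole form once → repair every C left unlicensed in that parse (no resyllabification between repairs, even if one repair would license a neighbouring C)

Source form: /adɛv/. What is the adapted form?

Substitution: /d/ → /m/, /v/ → /ʔ/, giving /amɛʔ/.
The consonants /ʔ/ cannot be parsed into a legal (C)(C)V syllable (no codas are permitted; onsets may contain at most 2 consonants).
Inserting the epenthetic vowel yields /ʔ/ → /ʔo/.

amɛʔo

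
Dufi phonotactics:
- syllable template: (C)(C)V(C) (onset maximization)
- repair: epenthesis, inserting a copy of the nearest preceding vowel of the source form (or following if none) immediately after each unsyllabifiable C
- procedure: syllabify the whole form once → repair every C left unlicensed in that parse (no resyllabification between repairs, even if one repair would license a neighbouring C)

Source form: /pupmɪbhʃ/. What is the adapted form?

Under (C)(C)V(C), the unsyllabifiable consonants are /h/, /ʃ/ (at most one coda consonant is licensed; onsets may contain at most 2 consonants).
Inserting the epenthetic vowel yields /h/ → /hɪ/, /ʃ/ → /ʃɪ/.

pupmɪbhɪʃɪ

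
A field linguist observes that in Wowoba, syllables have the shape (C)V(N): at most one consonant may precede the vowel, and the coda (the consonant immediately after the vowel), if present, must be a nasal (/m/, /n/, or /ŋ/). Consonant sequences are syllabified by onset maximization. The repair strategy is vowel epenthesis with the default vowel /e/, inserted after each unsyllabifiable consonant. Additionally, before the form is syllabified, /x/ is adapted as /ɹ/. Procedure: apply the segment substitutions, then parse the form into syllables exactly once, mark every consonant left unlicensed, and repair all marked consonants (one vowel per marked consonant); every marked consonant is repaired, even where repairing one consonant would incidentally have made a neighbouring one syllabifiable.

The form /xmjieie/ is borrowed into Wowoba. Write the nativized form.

Substitution: /x/ → /ɹ/, giving /ɹmjieie/.
The consonants /ɹ/, /m/ cannot be parsed into a legal (C)V(N) syllable (only a nasal (/m/, /n/, or /ŋ/) is licensed in coda position; onsets are limited to one consonant).
Epenthesis after each stranded consonant: /ɹ/ → /ɹe/, /m/ → /me/.

ɹemejieie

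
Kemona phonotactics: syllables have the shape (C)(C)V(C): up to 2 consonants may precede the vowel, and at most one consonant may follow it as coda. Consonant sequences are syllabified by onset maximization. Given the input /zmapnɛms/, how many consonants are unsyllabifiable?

1

The consonants /s/ cannot be parsed into a legal (C)(C)V(C) syllable (at most one coda consonant is licensed; onsets may contain at most 2 consonants).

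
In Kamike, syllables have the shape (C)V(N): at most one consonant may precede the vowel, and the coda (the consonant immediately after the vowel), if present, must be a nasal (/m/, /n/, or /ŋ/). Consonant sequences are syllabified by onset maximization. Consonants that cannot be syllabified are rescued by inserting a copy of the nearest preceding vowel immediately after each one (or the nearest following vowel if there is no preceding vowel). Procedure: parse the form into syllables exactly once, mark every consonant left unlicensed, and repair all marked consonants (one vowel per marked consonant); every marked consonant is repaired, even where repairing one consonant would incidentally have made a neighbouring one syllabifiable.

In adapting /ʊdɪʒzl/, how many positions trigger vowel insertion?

The unsyllabifiable consonants are /ʒ/, /z/, /l/; each receives one epenthetic vowel.

3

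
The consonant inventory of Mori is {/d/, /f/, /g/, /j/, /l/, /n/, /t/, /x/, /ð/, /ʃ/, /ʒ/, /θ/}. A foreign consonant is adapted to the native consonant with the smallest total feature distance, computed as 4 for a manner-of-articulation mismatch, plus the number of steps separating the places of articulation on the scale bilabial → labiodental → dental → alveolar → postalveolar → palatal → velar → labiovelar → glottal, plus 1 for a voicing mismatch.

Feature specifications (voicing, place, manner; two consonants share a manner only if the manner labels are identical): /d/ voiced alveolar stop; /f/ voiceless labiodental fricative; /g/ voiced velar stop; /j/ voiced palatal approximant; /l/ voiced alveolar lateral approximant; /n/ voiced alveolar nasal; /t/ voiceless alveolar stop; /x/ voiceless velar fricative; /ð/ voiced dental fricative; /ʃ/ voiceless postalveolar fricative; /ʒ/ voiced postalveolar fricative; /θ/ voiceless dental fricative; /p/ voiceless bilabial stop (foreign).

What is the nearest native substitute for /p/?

/t/ is closest: same manner (stop), place distance 3 (bilabial→alveolar), same voicing; total 3. Next closest is /d/ at distance 4.

t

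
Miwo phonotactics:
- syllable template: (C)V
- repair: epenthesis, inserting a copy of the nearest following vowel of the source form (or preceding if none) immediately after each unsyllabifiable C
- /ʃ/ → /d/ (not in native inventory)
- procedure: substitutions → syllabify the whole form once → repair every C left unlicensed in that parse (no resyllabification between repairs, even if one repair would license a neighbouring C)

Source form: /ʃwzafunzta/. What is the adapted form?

dawazafunazata

Substitution: /ʃ/ → /d/, giving /dwzafunzta/.
Syllabifying with onset maximization leaves /d/, /w/, /n/, /z/ stranded (no codas are permitted; onsets are limited to one consonant).
Epenthesis after each stranded consonant: /d/ → /da/, /w/ → /wa/, /n/ → /na/, /z/ → /za/.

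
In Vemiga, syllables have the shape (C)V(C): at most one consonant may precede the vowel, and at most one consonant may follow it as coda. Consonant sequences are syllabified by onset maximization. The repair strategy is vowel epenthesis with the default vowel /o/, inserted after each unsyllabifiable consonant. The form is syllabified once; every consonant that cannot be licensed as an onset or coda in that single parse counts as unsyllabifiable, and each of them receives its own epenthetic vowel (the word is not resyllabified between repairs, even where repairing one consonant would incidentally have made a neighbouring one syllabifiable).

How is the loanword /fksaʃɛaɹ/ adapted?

Syllabifying with onset maximization leaves /f/, /k/ stranded (at most one coda consonant is licensed; onsets are limited to one consonant).
Epenthesis after each stranded consonant: /f/ → /fo/, /k/ → /ko/.

fokosaʃɛaɹ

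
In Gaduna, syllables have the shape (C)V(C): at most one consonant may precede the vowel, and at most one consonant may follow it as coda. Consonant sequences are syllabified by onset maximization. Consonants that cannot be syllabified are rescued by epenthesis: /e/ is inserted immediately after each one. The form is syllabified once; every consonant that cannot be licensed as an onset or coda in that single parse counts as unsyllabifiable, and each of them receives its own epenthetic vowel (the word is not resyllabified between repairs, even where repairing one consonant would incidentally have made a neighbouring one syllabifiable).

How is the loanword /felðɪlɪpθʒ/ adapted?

felðɪlɪpθeʒe

Syllabifying with onset maximization leaves /θ/, /ʒ/ stranded (at most one coda consonant is licensed; onsets are limited to one consonant).
Inserting the epenthetic vowel yields /θ/ → /θe/, /ʒ/ → /ʒe/.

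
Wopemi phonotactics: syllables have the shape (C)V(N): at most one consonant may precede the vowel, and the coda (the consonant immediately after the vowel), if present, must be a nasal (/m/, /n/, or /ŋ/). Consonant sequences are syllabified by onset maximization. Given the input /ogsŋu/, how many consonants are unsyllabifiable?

Syllabifying with onset maximization leaves /g/, /s/ stranded (only a nasal (/m/, /n/, or /ŋ/) is licensed in coda position; onsets are limited to one consonant).

2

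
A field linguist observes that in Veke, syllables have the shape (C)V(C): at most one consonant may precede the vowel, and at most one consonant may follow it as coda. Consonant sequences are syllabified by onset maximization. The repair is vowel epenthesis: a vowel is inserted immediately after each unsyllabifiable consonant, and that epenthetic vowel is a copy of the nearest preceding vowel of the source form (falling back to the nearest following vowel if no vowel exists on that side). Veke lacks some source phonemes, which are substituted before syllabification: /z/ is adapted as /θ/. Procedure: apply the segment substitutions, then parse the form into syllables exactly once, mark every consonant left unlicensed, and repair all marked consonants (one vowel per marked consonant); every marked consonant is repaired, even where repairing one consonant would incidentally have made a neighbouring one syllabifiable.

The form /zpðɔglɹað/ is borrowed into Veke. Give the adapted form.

Substitution: /z/ → /θ/, giving /θpðɔglɹað/.
The consonants /θ/, /p/, /l/ cannot be parsed into a legal (C)V(C) syllable (at most one coda consonant is licensed; onsets are limited to one consonant).
Epenthesis after each stranded consonant: /θ/ → /θɔ/, /p/ → /pɔ/, /l/ → /lɔ/.

θɔpɔðɔglɔɹað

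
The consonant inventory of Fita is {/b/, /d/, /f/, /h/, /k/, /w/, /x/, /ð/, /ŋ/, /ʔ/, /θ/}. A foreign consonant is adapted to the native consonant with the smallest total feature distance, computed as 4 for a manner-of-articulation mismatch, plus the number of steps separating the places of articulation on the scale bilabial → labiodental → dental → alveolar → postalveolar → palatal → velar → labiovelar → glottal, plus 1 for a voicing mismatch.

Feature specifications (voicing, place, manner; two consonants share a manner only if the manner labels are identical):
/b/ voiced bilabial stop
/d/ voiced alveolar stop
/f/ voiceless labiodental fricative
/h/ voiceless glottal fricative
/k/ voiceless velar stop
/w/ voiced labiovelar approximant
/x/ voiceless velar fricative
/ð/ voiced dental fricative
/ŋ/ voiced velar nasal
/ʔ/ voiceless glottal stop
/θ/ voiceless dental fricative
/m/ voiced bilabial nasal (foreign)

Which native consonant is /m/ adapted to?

/b/ is closest: manner differs (nasal→stop, +4), place distance 0 (bilabial→bilabial), same voicing; total 4. Next closest is /f/ at distance 6.

b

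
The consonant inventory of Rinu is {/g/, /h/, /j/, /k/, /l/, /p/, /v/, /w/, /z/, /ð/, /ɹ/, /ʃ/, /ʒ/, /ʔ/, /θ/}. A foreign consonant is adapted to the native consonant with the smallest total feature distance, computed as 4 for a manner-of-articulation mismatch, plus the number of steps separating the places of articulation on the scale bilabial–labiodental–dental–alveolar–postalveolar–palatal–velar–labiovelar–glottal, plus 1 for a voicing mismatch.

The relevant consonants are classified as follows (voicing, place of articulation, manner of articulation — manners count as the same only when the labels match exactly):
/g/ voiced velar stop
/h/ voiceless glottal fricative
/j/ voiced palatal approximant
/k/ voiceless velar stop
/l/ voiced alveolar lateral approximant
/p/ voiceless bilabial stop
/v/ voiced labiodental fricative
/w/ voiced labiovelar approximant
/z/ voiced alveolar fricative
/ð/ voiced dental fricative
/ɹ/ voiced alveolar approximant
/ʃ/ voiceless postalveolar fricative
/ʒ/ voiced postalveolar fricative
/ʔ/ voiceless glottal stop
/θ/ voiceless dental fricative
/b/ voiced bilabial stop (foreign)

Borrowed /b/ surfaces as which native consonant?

/p/ is closest: same manner (stop), place distance 0 (bilabial→bilabial), voicing differs (+1); total 1. Next closest is /v/ at distance 5.

p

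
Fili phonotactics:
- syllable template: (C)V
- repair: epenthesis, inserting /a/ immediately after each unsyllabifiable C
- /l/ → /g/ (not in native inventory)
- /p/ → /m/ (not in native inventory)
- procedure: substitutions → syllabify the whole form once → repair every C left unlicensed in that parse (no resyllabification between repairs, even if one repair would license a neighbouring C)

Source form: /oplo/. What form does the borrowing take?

omago

Substitution: /p/ → /m/, /l/ → /g/, giving /omgo/.
Syllabifying with onset maximization leaves /m/ stranded (no codas are permitted; onsets are limited to one consonant).
Each unlicensed consonant becomes the onset of a new syllable: /m/ → /ma/.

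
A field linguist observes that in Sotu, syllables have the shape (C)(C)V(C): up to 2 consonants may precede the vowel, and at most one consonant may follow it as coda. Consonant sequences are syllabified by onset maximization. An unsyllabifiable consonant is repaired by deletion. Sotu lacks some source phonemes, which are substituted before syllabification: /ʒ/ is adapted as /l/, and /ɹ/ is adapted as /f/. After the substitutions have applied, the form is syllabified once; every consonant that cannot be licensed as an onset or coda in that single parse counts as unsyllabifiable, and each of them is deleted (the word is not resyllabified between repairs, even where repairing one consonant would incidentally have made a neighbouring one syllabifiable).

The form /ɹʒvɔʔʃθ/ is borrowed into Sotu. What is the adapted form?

lvɔʔ

Substitution: /ɹ/ → /f/, /ʒ/ → /l/, giving /flvɔʔʃθ/.
Under (C)(C)V(C), the unsyllabifiable consonants are /f/, /ʃ/, /θ/ (at most one coda consonant is licensed; onsets may contain at most 2 consonants).
Each unlicensed consonant is deleted: /f/, /ʃ/, /θ/.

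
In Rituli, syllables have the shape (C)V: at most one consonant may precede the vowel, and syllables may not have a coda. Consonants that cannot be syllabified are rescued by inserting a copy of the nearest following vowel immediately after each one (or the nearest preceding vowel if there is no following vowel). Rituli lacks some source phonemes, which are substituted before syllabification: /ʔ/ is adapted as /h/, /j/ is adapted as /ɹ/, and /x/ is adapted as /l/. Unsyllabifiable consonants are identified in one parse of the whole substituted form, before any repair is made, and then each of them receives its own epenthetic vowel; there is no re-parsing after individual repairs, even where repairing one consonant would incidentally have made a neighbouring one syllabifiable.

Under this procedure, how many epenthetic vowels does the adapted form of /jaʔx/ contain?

After substitution the input is /ɹahl/.
The unsyllabifiable consonants are /h/, /l/; each receives one epenthetic vowel.

2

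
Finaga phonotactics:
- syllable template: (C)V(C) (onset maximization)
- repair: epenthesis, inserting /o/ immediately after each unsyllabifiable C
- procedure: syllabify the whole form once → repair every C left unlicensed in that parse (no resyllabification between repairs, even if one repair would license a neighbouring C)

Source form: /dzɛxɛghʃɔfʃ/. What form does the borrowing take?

dozɛxɛghoʃɔfʃo

Syllabifying with onset maximization leaves /d/, /h/, /ʃ/ stranded (at most one coda consonant is licensed; onsets are limited to one consonant).
Inserting the epenthetic vowel yields /d/ → /do/, /h/ → /ho/, /ʃ/ → /ʃo/.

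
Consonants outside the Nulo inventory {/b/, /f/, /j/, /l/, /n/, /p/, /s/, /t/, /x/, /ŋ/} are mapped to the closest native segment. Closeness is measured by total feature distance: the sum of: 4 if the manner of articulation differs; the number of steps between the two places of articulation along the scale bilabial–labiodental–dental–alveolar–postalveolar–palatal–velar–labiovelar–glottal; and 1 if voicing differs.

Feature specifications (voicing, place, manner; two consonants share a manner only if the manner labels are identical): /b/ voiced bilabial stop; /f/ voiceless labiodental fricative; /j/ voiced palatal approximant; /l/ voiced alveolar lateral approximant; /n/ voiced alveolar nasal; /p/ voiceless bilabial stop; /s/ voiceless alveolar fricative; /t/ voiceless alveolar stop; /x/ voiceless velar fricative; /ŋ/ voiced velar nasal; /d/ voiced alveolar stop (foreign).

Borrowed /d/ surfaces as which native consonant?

t

/t/ is closest: same manner (stop), place distance 0 (alveolar→alveolar), voicing differs (+1); total 1. Next closest is /b/ at distance 3.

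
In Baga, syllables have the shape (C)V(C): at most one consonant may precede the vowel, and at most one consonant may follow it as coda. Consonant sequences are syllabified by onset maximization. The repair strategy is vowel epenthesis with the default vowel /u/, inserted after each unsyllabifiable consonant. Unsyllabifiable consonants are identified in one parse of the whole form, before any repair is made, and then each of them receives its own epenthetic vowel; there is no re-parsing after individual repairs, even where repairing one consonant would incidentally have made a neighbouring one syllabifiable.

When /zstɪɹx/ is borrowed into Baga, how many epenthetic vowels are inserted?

3

The unsyllabifiable consonants are /z/, /s/, /x/; each receives one epenthetic vowel.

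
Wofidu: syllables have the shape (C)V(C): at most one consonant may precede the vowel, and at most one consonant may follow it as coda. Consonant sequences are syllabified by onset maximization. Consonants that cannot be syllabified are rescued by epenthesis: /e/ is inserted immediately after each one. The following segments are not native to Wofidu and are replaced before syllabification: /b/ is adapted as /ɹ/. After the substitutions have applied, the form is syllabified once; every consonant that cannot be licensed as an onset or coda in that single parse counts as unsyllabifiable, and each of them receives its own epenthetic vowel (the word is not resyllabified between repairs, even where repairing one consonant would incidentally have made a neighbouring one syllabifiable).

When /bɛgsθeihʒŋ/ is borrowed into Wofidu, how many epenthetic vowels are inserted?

3

After substitution the input is /ɹɛgsθeihʒŋ/.
The unsyllabifiable consonants are /s/, /ʒ/, /ŋ/; each receives one epenthetic vowel.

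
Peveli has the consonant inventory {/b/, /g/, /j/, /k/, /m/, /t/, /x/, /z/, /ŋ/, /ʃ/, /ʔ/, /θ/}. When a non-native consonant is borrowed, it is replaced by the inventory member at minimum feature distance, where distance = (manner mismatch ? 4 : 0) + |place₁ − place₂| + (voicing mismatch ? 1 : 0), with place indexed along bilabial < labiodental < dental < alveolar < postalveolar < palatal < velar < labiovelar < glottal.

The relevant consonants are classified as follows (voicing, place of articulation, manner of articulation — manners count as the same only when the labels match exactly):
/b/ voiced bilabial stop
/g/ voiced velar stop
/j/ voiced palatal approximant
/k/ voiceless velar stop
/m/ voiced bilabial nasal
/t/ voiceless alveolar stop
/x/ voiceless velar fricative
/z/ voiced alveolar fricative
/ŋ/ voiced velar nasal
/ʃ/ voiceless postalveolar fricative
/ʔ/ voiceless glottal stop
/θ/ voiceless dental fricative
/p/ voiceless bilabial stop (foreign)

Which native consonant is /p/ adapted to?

/b/ is closest: same manner (stop), place distance 0 (bilabial→bilabial), voicing differs (+1); total 1. Next closest is /t/ at distance 3.

b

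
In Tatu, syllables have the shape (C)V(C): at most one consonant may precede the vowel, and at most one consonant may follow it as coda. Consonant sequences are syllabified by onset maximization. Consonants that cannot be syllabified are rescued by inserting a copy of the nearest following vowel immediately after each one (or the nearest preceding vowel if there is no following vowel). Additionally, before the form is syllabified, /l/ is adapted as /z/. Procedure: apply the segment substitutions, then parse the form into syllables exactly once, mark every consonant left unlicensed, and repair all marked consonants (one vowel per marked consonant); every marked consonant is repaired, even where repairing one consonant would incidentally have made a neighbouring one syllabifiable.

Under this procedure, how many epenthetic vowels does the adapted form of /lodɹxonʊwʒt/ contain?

After substitution the input is /zodɹxonʊwʒt/.
The unsyllabifiable consonants are /ɹ/, /ʒ/, /t/; each receives one epenthetic vowel.

3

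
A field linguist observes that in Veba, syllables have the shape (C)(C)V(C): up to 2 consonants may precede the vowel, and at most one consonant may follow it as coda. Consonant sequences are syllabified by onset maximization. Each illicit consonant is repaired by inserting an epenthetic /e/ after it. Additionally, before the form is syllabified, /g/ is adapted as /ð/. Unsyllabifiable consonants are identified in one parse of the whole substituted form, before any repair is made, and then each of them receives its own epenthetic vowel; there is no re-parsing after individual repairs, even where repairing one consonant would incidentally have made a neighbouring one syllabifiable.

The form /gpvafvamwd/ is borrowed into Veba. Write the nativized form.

ðepvafvamwede

Substitution: /g/ → /ð/, giving /ðpvafvamwd/.
Under (C)(C)V(C), the unsyllabifiable consonants are /ð/, /w/, /d/ (at most one coda consonant is licensed; onsets may contain at most 2 consonants).
Each unlicensed consonant becomes the onset of a new syllable: /ð/ → /ðe/, /w/ → /we/, /d/ → /de/.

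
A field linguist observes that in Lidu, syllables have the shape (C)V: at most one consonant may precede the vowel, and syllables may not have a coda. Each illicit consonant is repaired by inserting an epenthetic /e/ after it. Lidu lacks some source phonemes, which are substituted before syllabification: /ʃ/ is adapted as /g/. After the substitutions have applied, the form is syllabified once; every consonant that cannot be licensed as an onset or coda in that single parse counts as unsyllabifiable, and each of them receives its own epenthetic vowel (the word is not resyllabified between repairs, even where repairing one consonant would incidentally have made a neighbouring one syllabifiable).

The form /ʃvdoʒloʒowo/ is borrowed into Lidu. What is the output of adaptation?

Substitution: /ʃ/ → /g/, giving /gvdoʒloʒowo/.
Under (C)V, the unsyllabifiable consonants are /g/, /v/, /ʒ/ (no codas are permitted; onsets are limited to one consonant).
Epenthesis after each stranded consonant: /g/ → /ge/, /v/ → /ve/, /ʒ/ → /ʒe/.

gevedoʒeloʒowo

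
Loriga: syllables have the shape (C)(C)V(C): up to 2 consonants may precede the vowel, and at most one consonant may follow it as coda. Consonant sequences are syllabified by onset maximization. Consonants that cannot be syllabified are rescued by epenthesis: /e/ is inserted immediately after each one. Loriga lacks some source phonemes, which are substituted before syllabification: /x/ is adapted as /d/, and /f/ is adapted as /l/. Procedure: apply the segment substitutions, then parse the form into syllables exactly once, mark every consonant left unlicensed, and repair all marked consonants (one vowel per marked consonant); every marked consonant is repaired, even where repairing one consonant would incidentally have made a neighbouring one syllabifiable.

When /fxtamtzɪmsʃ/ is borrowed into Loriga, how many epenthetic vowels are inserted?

After substitution the input is /ldtamtzɪmsʃ/.
The unsyllabifiable consonants are /l/, /s/, /ʃ/; each receives one epenthetic vowel.

3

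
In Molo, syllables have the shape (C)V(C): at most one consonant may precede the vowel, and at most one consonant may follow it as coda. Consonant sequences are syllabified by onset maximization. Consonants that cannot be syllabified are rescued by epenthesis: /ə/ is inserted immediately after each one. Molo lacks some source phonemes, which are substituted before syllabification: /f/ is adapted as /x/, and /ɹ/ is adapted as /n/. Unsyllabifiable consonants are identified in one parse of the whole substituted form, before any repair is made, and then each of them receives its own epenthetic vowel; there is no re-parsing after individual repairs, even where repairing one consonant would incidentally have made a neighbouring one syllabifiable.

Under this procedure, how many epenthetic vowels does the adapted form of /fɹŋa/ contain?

After substitution the input is /xnŋa/.
The unsyllabifiable consonants are /x/, /n/; each receives one epenthetic vowel.

2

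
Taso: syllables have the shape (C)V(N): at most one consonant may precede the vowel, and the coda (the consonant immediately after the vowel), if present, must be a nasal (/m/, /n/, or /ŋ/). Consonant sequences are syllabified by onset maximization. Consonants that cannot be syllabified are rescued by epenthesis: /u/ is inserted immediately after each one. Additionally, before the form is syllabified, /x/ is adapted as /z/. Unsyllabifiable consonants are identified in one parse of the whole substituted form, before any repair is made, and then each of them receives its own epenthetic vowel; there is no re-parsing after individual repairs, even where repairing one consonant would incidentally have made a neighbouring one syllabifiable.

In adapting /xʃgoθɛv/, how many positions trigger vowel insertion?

3

After substitution the input is /zʃgoθɛv/.
The unsyllabifiable consonants are /z/, /ʃ/, /v/; each receives one epenthetic vowel.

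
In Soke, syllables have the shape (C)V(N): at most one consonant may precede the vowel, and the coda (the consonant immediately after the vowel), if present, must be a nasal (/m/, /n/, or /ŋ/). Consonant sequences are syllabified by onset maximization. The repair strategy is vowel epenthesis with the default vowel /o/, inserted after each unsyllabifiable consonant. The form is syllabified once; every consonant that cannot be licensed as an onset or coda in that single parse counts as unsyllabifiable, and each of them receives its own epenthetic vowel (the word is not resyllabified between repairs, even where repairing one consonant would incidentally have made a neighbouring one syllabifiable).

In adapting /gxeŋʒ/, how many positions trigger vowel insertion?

2

The unsyllabifiable consonants are /g/, /ʒ/; each receives one epenthetic vowel.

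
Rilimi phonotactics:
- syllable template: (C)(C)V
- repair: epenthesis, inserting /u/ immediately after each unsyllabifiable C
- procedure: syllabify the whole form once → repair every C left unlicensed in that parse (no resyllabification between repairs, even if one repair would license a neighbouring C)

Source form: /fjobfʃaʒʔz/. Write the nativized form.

Syllabifying with onset maximization leaves /b/, /ʒ/, /ʔ/, /z/ stranded (no codas are permitted; onsets may contain at most 2 consonants).
Epenthesis after each stranded consonant: /b/ → /bu/, /ʒ/ → /ʒu/, /ʔ/ → /ʔu/, /z/ → /zu/.

fjobufʃaʒuʔuzu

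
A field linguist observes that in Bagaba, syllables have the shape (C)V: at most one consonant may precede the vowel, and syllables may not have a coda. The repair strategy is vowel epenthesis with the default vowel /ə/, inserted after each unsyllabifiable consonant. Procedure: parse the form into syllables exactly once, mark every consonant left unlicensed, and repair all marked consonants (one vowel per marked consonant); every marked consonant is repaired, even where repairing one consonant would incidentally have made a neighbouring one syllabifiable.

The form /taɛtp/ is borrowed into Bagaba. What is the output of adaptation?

The consonants /t/, /p/ cannot be parsed into a legal (C)V syllable (no codas are permitted; onsets are limited to one consonant).
Each unlicensed consonant becomes the onset of a new syllable: /t/ → /tə/, /p/ → /pə/.

taɛtəpə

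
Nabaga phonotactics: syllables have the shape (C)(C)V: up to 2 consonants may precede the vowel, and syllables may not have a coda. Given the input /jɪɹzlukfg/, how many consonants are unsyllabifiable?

4

Syllabifying with onset maximization leaves /ɹ/, /k/, /f/, /g/ stranded (no codas are permitted; onsets may contain at most 2 consonants).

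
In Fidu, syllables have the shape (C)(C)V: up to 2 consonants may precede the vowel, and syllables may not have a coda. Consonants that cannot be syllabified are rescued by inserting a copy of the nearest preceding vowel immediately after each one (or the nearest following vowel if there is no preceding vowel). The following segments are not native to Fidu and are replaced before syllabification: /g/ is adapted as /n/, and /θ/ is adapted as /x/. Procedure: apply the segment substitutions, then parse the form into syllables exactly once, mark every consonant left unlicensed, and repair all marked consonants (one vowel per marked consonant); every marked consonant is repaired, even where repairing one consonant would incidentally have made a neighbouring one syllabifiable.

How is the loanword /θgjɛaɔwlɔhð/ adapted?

xɛnjɛaɔwlɔhɔðɔ

Substitution: /θ/ → /x/, /g/ → /n/, giving /xnjɛaɔwlɔhð/.
Under (C)(C)V, the unsyllabifiable consonants are /x/, /h/, /ð/ (no codas are permitted; onsets may contain at most 2 consonants).
Each unlicensed consonant becomes the onset of a new syllable: /x/ → /xɛ/, /h/ → /hɔ/, /ð/ → /ðɔ/.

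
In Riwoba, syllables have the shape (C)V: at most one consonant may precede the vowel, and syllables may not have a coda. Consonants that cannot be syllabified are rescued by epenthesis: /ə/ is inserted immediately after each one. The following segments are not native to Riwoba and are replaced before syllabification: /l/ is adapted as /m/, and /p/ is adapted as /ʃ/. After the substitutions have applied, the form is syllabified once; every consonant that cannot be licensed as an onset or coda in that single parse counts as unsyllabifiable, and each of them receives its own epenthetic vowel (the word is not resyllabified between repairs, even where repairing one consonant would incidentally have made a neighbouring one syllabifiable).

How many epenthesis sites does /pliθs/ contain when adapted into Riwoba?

3

After substitution the input is /ʃmiθs/.
The unsyllabifiable consonants are /ʃ/, /θ/, /s/; each receives one epenthetic vowel.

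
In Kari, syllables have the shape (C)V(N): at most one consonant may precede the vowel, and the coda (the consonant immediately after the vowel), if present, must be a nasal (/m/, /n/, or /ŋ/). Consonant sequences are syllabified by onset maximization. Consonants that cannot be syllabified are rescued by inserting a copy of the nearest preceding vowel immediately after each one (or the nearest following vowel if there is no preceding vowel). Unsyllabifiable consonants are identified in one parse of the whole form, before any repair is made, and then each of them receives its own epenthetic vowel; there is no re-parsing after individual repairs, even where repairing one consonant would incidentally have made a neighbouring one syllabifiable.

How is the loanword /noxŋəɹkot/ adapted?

noxoŋəɹəkoto

The consonants /x/, /ɹ/, /t/ cannot be parsed into a legal (C)V(N) syllable (only a nasal (/m/, /n/, or /ŋ/) is licensed in coda position; onsets are limited to one consonant).
Each unlicensed consonant becomes the onset of a new syllable: /x/ → /xo/, /ɹ/ → /ɹə/, /t/ → /to/.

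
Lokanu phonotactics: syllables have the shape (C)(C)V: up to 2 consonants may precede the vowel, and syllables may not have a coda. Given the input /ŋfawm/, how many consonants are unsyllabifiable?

2

The consonants /w/, /m/ cannot be parsed into a legal (C)(C)V syllable (no codas are permitted; onsets may contain at most 2 consonants).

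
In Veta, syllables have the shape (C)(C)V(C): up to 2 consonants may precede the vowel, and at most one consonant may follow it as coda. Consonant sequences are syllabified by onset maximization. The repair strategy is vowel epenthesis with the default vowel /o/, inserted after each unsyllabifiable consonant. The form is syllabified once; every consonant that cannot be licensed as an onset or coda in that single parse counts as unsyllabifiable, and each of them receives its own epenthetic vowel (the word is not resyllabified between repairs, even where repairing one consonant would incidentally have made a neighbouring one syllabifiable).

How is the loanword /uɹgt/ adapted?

Under (C)(C)V(C), the unsyllabifiable consonants are /g/, /t/ (at most one coda consonant is licensed; onsets may contain at most 2 consonants).
Epenthesis after each stranded consonant: /g/ → /go/, /t/ → /to/.

uɹgoto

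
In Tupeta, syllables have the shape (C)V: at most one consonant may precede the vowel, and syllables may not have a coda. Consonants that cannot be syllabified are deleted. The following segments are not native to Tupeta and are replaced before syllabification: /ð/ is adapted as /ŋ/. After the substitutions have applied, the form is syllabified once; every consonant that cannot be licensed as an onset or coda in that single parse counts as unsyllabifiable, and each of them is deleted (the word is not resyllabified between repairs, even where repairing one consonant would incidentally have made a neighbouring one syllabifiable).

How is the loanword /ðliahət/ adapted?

liahə

Substitution: /ð/ → /ŋ/, giving /ŋliahət/.
The consonants /ŋ/, /t/ cannot be parsed into a legal (C)V syllable (no codas are permitted; onsets are limited to one consonant).
Deletion applies to /ŋ/, /t/.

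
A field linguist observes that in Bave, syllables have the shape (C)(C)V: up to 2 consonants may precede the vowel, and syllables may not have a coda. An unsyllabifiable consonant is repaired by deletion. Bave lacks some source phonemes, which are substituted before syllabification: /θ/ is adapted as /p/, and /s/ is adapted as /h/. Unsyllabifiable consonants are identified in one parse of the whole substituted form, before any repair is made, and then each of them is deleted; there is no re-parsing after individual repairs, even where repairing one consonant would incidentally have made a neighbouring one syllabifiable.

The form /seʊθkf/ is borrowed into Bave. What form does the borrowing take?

heʊ

Substitution: /s/ → /h/, /θ/ → /p/, giving /heʊpkf/.
Syllabifying with onset maximization leaves /p/, /k/, /f/ stranded (no codas are permitted; onsets may contain at most 2 consonants).
Deletion applies to /p/, /k/, /f/.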